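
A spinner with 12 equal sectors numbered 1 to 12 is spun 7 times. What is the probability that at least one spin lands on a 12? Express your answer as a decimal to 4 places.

0.4561

P(no spin lands on a 12) = (11/12)^7 ≈ 0.5439.
P(at least one) = 1 − 0.5439 = 0.4561.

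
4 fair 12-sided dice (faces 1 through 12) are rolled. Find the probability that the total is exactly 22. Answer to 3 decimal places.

There are 12^4 = 20736 equally likely outcomes.
The number of ordered 4-tuples from {1,…,12} summing to 22 is 994.
P(sum = 22) = 994/20736 = 497/10368 ≈ 0.048.

0.048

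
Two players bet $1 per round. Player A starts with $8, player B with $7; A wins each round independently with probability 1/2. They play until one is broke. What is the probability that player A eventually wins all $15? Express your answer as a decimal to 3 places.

With a fair step, P(i) = ½P(i−1) + ½P(i+1) with P(0)=0, P(15)=1 has the linear solution P(i) = i/15.
P(8) = 8/15 ≈ 0.533.

0.533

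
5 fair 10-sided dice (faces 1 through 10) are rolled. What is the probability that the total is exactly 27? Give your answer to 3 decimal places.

There are 10^5 = 100000 equally likely outcomes.
The number of ordered 5-tuples from {1,…,10} summing to 27 is 6000.
P(sum = 27) = 6000/100000 = 3/50 ≈ 0.060.

0.060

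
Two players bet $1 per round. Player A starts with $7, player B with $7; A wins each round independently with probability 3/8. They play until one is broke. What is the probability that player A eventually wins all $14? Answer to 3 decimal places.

Let r = q/p = (5/8)/(3/8) = 5/3. The recurrence P(i) = p·P(i+1) + q·P(i−1) with P(0)=0, P(14)=1 gives P(i) = (1 − r^i)/(1 − r^14).
P(7) = (1 − (5/3)^7) / (1 − (5/3)^14) = 2187/80312 ≈ 0.027.

0.027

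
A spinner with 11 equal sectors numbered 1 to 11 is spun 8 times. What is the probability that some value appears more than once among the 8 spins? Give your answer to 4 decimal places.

0.9690

P(all 8 different) = 11/11 · 10/11 · ··· · 4/11 ≈ 0.0310.
P(at least two equal) = 1 − 0.0310 = 0.9690.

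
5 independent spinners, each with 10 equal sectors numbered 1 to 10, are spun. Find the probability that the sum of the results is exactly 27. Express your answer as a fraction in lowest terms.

3/50

There are 10^5 = 100000 equally likely outcomes.
The number of ordered 5-tuples from {1,…,10} summing to 27 is 6000.
P(sum = 27) = 6000/100000 = 3/50.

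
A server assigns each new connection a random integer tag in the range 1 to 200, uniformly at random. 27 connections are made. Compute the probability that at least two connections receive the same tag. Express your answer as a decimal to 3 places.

0.841

It's easier to compute the probability that all 27 are distinct.
P(all distinct) = 200/200 · 199/200 · ··· · 174/200 ≈ 0.159.
So the probability of at least one match is 1 − 0.159 = 0.841.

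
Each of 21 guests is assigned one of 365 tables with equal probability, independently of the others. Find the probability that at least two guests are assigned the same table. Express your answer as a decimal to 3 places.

It's easier to compute the probability that all 21 are distinct.
P(all distinct) = 365/365 · 364/365 · ··· · 345/365 ≈ 0.556.
So the probability of at least one match is 1 − 0.556 = 0.444.

0.444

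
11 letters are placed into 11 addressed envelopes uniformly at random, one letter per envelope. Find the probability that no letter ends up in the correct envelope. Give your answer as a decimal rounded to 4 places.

0.3679

This is the derangement probability: permutations of 11 with no fixed point.
D(11) = 11! · (1 − 1/1! + 1/2! − ··· + (−1)^11/11!) = 14684570.
P = 14684570/39916800 = 1468457/3991680 ≈ 0.3679.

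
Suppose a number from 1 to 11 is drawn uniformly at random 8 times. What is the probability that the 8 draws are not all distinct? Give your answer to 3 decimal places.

P(all 8 different) = 11/11 · 10/11 · ··· · 4/11 ≈ 0.031.
P(at least two equal) = 1 − 0.031 = 0.969.

0.969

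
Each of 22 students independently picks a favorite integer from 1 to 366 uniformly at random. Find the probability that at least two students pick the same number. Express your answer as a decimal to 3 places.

0.475

It's easier to compute the probability that all 22 are distinct.
P(all distinct) = 366/366 · 365/366 · ··· · 345/366 ≈ 0.525.
So the probability of at least one match is 1 − 0.525 = 0.475.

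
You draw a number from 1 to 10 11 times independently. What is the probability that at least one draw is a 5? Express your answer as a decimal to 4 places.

0.6862

P(no draw is a 5) = (9/10)^11 ≈ 0.3138.
P(at least one) = 1 − 0.3138 = 0.6862.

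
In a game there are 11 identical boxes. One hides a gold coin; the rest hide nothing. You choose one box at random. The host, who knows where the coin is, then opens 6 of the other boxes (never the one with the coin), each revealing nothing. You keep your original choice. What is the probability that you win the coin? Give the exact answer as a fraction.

1/11

The host can always open 6 empty boxes regardless of your choice, so the reveals give no information about your original box.
P(win by staying) = 1/11.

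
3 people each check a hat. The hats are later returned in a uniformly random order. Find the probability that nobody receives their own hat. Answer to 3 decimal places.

0.333

This is the derangement probability: permutations of 3 with no fixed point.
D(3) = 3! · (1 − 1/1! + 1/2! − ··· + (−1)^3/3!) = 2.
P = 2/6 = 1/3 ≈ 0.333.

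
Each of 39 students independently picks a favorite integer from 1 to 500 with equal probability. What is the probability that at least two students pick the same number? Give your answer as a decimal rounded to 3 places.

0.782

It's easier to compute the probability that all 39 are distinct.
P(all distinct) = 500/500 · 499/500 · ··· · 462/500 ≈ 0.218.
So the probability of at least one match is 1 − 0.218 = 0.782.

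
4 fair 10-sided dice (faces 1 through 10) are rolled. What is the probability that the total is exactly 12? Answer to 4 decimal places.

0.0165

There are 10^4 = 10000 equally likely outcomes.
The number of ordered 4-tuples from {1,…,10} summing to 12 is 165.
P(sum = 12) = 165/10000 = 33/2000 ≈ 0.0165.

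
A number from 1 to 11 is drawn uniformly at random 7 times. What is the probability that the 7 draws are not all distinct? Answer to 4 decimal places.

P(all 7 different) = 11/11 · 10/11 · ··· · 5/11 ≈ 0.0853.
P(at least two equal) = 1 − 0.0853 = 0.9147.

0.9147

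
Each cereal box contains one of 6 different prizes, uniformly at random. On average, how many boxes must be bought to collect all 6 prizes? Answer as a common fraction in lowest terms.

After i distinct types are collected, each trial gives a new one with probability (6−i)/6, so the expected wait for the next new type is 6/(6−i).
E = 6/6 + 6/5 + 6/4 + 6/3 + 6/2 + 6/1 = 147/10.

147/10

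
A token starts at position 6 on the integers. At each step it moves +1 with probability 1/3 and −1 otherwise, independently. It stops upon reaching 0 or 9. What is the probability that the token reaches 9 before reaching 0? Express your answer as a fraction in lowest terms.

Let r = q/p = (2/3)/(1/3) = 2. The recurrence P(i) = p·P(i+1) + q·P(i−1) with P(0)=0, P(9)=1 gives P(i) = (1 − r^i)/(1 − r^9).
P(6) = (1 − (2)^6) / (1 − (2)^9) = 9/73.

9/73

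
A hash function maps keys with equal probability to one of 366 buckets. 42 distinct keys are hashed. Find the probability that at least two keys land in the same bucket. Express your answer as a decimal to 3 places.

It's easier to compute the probability that all 42 are distinct.
P(all distinct) = 366/366 · 365/366 · ··· · 325/366 ≈ 0.087.
So the probability of at least one match is 1 − 0.087 = 0.913.

0.913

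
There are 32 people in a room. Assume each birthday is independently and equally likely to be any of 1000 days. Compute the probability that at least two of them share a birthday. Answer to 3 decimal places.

0.394

It's easier to compute the probability that all 32 are distinct.
P(all distinct) = 1000/1000 · 999/1000 · ··· · 969/1000 ≈ 0.606.
So the probability of at least one match is 1 − 0.606 = 0.394.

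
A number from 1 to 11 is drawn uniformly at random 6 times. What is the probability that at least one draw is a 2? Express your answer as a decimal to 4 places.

P(no draw is a 2) = (10/11)^6 ≈ 0.5645.
P(at least one) = 1 − 0.5645 = 0.4355.

0.4355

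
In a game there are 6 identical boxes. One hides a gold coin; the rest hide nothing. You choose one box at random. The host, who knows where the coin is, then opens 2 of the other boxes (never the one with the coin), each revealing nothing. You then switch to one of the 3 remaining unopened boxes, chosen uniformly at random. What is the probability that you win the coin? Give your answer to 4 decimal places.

Your original box holds the coin with probability 1/6, so the other 5 collectively hold it with probability 5/6.
The host can always find 2 empty boxes to open, so the reveals don't change that 5/6; it is now spread over the 3 remaining unopened boxes.
P(win by switching) = (5/6) · (1/3) = 5/18 ≈ 0.2778.

0.2778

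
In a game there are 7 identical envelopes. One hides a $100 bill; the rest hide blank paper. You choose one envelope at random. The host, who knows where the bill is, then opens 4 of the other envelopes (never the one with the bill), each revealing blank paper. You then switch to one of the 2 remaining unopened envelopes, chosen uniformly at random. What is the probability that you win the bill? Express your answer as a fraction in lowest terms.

3/7

Your original envelope holds the bill with probability 1/7, so the other 6 collectively hold it with probability 6/7.
The host can always find 4 empty envelopes to open, so the reveals don't change that 6/7; it is now spread over the 2 remaining unopened envelopes.
P(win by switching) = (6/7) · (1/2) = 3/7.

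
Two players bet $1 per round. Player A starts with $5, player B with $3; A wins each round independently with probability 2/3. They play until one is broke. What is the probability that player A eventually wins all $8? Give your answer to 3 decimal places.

Let r = q/p = (1/3)/(2/3) = 1/2. The recurrence P(i) = p·P(i+1) + q·P(i−1) with P(0)=0, P(8)=1 gives P(i) = (1 − r^i)/(1 − r^8).
P(5) = (1 − (1/2)^5) / (1 − (1/2)^8) = 248/255 ≈ 0.973.

0.973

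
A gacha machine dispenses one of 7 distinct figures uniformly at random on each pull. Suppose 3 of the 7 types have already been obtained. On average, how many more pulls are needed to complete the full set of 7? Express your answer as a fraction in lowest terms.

175/12

Starting from 3 distinct types, each trial gives a new one with probability (7−i)/7 when i types are held, so the wait for the next new type is 7/(7−i).
E = 7/4 + 7/3 + 7/2 + 7/1 = 175/12.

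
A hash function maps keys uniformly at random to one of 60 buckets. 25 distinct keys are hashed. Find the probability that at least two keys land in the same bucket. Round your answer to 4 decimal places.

0.9972

It's easier to compute the probability that all 25 are distinct.
P(all distinct) = 60/60 · 59/60 · ··· · 36/60 ≈ 0.0028.
So the probability of at least one match is 1 − 0.0028 = 0.9972.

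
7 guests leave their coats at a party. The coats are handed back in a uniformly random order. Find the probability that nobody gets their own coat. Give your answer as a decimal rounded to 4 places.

This is the derangement probability: permutations of 7 with no fixed point.
D(7) = 7! · (1 − 1/1! + 1/2! − ··· + (−1)^7/7!) = 1854.
P = 1854/5040 = 103/280 ≈ 0.3679.

0.3679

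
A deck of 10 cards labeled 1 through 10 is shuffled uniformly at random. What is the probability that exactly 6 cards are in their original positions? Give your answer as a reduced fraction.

1/1920

Choose which 6 of the 10 are fixed: C(10,6) = 210 ways.
The remaining 4 must have no fixed point: D(4) = 9.
P = 210·9/3628800 = 1/1920.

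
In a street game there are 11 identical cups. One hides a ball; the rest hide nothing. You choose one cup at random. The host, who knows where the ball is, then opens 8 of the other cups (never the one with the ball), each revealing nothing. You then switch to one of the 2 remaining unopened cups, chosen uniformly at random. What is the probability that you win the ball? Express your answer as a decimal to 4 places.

0.4545

Your original cup holds the ball with probability 1/11, so the other 10 collectively hold it with probability 10/11.
The host can always find 8 empty cups to open, so the reveals don't change that 10/11; it is now spread over the 2 remaining unopened cups.
P(win by switching) = (10/11) · (1/2) = 5/11 ≈ 0.4545.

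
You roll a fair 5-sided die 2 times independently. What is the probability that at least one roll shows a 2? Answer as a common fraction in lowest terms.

P(no roll shows a 2) = (4/5)^2 = 16/25.
P(at least one) = 1 − 16/25 = 9/25.

9/25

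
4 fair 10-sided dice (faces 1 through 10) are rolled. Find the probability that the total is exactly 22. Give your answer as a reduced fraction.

67/1000

There are 10^4 = 10000 equally likely outcomes.
The number of ordered 4-tuples from {1,…,10} summing to 22 is 670.
P(sum = 22) = 670/10000 = 67/1000.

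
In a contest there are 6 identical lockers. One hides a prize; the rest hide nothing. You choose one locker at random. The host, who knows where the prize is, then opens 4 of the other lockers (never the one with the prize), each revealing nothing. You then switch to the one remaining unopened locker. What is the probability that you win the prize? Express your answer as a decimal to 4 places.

Your original locker holds the prize with probability 1/6, so the other 5 collectively hold it with probability 5/6.
The host can always find 4 empty lockers to open, so the reveals don't change that 5/6; it is now spread over the 1 remaining unopened locker.
P(win by switching) = (5/6) · (1/1) = 5/6 ≈ 0.8333.

0.8333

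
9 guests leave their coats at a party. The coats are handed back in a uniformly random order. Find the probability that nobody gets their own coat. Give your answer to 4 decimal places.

0.3679

This is the derangement probability: permutations of 9 with no fixed point.
D(9) = 9! · (1 − 1/1! + 1/2! − ··· + (−1)^9/9!) = 133496.
P = 133496/362880 = 16687/45360 ≈ 0.3679.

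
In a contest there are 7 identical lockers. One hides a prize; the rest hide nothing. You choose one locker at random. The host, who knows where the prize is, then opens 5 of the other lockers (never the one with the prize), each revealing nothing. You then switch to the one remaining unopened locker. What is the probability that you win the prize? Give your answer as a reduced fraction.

Your original locker holds the prize with probability 1/7, so the other 6 collectively hold it with probability 6/7.
The host can always find 5 empty lockers to open, so the reveals don't change that 6/7; it is now spread over the 1 remaining unopened locker.
P(win by switching) = (6/7) · (1/1) = 6/7.

6/7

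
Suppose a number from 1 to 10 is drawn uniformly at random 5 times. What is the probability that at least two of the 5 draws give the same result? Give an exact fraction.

P(all 5 different) = 10/10 · 9/10 · ··· · 6/10 = 189/625.
P(at least two equal) = 1 − 189/625 = 436/625.

436/625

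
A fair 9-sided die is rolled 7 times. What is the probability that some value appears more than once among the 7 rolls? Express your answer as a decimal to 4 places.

P(all 7 different) = 9/9 · 8/9 · ··· · 3/9 ≈ 0.0379.
P(at least two equal) = 1 − 0.0379 = 0.9621.

0.9621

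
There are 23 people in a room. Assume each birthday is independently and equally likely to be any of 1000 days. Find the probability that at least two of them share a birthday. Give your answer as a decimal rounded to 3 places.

It's easier to compute the probability that all 23 are distinct.
P(all distinct) = 1000/1000 · 999/1000 · ··· · 978/1000 ≈ 0.775.
So the probability of at least one match is 1 − 0.775 = 0.225.

0.225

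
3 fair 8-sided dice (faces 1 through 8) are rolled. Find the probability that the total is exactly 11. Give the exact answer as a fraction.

There are 8^3 = 512 equally likely outcomes.
The number of ordered 3-tuples from {1,…,8} summing to 11 is 42.
P(sum = 11) = 42/512 = 21/256.

21/256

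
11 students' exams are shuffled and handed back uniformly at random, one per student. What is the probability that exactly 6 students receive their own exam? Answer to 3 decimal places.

Choose which 6 of the 11 are fixed: C(11,6) = 462 ways.
The remaining 5 must have no fixed point: D(5) = 44.
P = 462·44/39916800 = 11/21600 ≈ 0.001.

0.001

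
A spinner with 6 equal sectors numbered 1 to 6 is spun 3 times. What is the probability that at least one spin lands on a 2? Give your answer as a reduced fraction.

91/216

P(no spin lands on a 2) = (5/6)^3 = 125/216.
P(at least one) = 1 − 125/216 = 91/216.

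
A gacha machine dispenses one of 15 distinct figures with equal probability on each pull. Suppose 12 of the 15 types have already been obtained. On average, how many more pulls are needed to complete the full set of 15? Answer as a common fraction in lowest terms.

55/2

Starting from 12 distinct types, each trial gives a new one with probability (15−i)/15 when i types are held, so the wait for the next new type is 15/(15−i).
E = 15/3 + 15/2 + 15/1 = 55/2.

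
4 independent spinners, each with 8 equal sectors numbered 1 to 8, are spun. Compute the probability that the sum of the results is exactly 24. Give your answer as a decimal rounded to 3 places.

0.039

There are 8^4 = 4096 equally likely outcomes.
The number of ordered 4-tuples from {1,…,8} summing to 24 is 161.
P(sum = 24) = 161/4096 ≈ 0.039.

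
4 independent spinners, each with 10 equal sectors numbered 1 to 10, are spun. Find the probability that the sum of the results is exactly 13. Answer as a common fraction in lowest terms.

11/500

There are 10^4 = 10000 equally likely outcomes.
The number of ordered 4-tuples from {1,…,10} summing to 13 is 220.
P(sum = 13) = 220/10000 = 11/500.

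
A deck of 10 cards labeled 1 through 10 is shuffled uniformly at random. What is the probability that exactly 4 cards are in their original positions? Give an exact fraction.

53/3456

Choose which 4 of the 10 are fixed: C(10,4) = 210 ways.
The remaining 6 must have no fixed point: D(6) = 265.
P = 210·265/3628800 = 53/3456.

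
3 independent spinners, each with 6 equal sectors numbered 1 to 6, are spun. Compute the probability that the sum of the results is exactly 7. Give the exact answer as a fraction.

There are 6^3 = 216 equally likely outcomes.
The number of ordered 3-tuples from {1,…,6} summing to 7 is 15.
P(sum = 7) = 15/216 = 5/72.

5/72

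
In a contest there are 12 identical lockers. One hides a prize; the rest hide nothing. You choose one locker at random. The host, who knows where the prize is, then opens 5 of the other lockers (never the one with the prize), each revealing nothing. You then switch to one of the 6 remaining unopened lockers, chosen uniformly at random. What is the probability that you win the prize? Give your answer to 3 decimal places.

Your original locker holds the prize with probability 1/12, so the other 11 collectively hold it with probability 11/12.
The host can always find 5 empty lockers to open, so the reveals don't change that 11/12; it is now spread over the 6 remaining unopened lockers.
P(win by switching) = (11/12) · (1/6) = 11/72 ≈ 0.153.

0.153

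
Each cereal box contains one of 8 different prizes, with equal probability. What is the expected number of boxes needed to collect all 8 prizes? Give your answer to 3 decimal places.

21.743

After i distinct types are collected, each trial gives a new one with probability (8−i)/8, so the expected wait for the next new type is 8/(8−i).
E = 8/8 + 8/7 + 8/6 + 8/5 + 8/4 + 8/3 + 8/2 + 8/1 = 761/35 ≈ 21.743.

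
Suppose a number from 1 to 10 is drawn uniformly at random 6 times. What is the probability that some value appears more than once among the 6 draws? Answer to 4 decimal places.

0.8488

P(all 6 different) = 10/10 · 9/10 · ··· · 5/10 ≈ 0.1512.
P(at least two equal) = 1 − 0.1512 = 0.8488.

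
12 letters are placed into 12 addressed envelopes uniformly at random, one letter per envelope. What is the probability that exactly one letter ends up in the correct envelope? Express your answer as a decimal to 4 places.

Choose which one is fixed: C(12,1) = 12 ways.
The remaining 11 must have no fixed point: D(11) = 14684570.
P = 12·14684570/479001600 = 1468457/3991680 ≈ 0.3679.

0.3679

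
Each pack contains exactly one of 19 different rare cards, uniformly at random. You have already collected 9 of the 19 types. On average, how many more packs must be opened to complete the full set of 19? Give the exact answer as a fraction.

Starting from 9 distinct types, each trial gives a new one with probability (19−i)/19 when i types are held, so the wait for the next new type is 19/(19−i).
E = 19/10 + 19/9 + 19/8 + 19/7 + 19/6 + 19/5 + 19/4 + 19/3 + 19/2 + 19/1 = 140239/2520.

140239/2520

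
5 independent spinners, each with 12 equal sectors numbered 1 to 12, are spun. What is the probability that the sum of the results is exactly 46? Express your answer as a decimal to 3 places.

0.012

There are 12^5 = 248832 equally likely outcomes.
The number of ordered 5-tuples from {1,…,12} summing to 46 is 2985.
P(sum = 46) = 2985/248832 = 995/82944 ≈ 0.012.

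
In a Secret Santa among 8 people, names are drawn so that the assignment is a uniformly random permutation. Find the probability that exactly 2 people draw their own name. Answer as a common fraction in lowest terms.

53/288

Choose which 2 of the 8 are fixed: C(8,2) = 28 ways.
The remaining 6 must have no fixed point: D(6) = 265.
P = 28·265/40320 = 53/288.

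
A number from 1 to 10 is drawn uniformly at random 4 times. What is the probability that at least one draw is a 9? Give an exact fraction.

P(no draw is a 9) = (9/10)^4 = 6561/10000.
P(at least one) = 1 − 6561/10000 = 3439/10000.

3439/10000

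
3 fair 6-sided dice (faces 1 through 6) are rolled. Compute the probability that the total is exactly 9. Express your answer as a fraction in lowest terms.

There are 6^3 = 216 equally likely outcomes.
The number of ordered 3-tuples from {1,…,6} summing to 9 is 25.
P(sum = 9) = 25/216.

25/216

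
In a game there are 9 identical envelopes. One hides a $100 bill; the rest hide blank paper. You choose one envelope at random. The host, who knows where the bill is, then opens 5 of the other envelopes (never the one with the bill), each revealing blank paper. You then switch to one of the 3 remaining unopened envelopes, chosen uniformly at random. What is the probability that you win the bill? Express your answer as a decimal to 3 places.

Your original envelope holds the bill with probability 1/9, so the other 8 collectively hold it with probability 8/9.
The host can always find 5 empty envelopes to open, so the reveals don't change that 8/9; it is now spread over the 3 remaining unopened envelopes.
P(win by switching) = (8/9) · (1/3) = 8/27 ≈ 0.296.

0.296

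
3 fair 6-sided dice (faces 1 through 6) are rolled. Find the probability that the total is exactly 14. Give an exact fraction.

5/72

There are 6^3 = 216 equally likely outcomes.
The number of ordered 3-tuples from {1,…,6} summing to 14 is 15.
P(sum = 14) = 15/216 = 5/72.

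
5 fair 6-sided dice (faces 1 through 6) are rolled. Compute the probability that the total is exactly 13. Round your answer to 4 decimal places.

There are 6^5 = 7776 equally likely outcomes.
The number of ordered 5-tuples from {1,…,6} summing to 13 is 420.
P(sum = 13) = 420/7776 = 35/648 ≈ 0.0540.

0.0540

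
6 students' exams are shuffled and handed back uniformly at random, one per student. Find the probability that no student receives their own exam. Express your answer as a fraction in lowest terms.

53/144

This is the derangement probability: permutations of 6 with no fixed point.
D(6) = 6! · (1 − 1/1! + 1/2! − ··· + (−1)^6/6!) = 265.
P = 265/720 = 53/144.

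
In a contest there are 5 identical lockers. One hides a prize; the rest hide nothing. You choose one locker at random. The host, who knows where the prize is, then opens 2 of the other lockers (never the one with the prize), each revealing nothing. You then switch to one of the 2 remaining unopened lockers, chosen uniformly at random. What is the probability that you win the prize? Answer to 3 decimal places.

0.400

Your original locker holds the prize with probability 1/5, so the other 4 collectively hold it with probability 4/5.
The host can always find 2 empty lockers to open, so the reveals don't change that 4/5; it is now spread over the 2 remaining unopened lockers.
P(win by switching) = (4/5) · (1/2) = 2/5 ≈ 0.400.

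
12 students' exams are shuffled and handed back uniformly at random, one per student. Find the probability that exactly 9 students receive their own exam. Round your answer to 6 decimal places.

0.000001

Choose which 9 of the 12 are fixed: C(12,9) = 220 ways.
The remaining 3 must have no fixed point: D(3) = 2.
P = 220·2/479001600 = 1/1088640 ≈ 0.000001.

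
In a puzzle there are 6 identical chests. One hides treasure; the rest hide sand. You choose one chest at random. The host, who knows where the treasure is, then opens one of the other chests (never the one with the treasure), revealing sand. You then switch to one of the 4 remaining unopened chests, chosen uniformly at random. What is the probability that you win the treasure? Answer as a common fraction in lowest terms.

Your original chest holds the treasure with probability 1/6, so the other 5 collectively hold it with probability 5/6.
The host can always find an empty chest to open, so this doesn't change that 5/6; it is now spread over the 4 remaining unopened chests.
P(win by switching) = (5/6) · (1/4) = 5/24.

5/24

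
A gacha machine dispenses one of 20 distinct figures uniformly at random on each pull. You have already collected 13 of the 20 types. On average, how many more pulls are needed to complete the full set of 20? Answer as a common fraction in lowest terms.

363/7

Starting from 13 distinct types, each trial gives a new one with probability (20−i)/20 when i types are held, so the wait for the next new type is 20/(20−i).
E = 20/7 + 20/6 + 20/5 + 20/4 + 20/3 + 20/2 + 20/1 = 363/7.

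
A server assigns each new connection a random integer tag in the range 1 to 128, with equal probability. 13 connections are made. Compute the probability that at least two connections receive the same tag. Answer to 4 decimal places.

0.4675

It's easier to compute the probability that all 13 are distinct.
P(all distinct) = 128/128 · 127/128 · ··· · 116/128 ≈ 0.5325.
So the probability of at least one match is 1 − 0.5325 = 0.4675.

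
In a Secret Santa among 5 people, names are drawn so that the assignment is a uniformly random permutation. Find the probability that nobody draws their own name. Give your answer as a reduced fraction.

11/30

This is the derangement probability: permutations of 5 with no fixed point.
D(5) = 5! · (1 − 1/1! + 1/2! − ··· + (−1)^5/5!) = 44.
P = 44/120 = 11/30.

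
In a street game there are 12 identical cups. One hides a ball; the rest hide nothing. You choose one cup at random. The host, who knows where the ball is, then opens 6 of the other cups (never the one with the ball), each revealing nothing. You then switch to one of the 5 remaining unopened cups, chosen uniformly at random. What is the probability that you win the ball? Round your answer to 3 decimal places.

Your original cup holds the ball with probability 1/12, so the other 11 collectively hold it with probability 11/12.
The host can always find 6 empty cups to open, so the reveals don't change that 11/12; it is now spread over the 5 remaining unopened cups.
P(win by switching) = (11/12) · (1/5) = 11/60 ≈ 0.183.

0.183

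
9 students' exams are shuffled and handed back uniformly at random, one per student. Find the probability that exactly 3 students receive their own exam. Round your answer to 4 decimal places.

0.0613

Choose which 3 of the 9 are fixed: C(9,3) = 84 ways.
The remaining 6 must have no fixed point: D(6) = 265.
P = 84·265/362880 = 53/864 ≈ 0.0613.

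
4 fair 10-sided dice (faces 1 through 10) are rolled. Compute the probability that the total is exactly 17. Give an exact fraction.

6/125

There are 10^4 = 10000 equally likely outcomes.
The number of ordered 4-tuples from {1,…,10} summing to 17 is 480.
P(sum = 17) = 480/10000 = 6/125.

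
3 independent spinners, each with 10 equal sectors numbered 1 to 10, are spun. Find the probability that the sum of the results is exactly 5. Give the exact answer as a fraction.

3/500

There are 10^3 = 1000 equally likely outcomes.
The number of ordered 3-tuples from {1,…,10} summing to 5 is 6.
P(sum = 5) = 6/1000 = 3/500.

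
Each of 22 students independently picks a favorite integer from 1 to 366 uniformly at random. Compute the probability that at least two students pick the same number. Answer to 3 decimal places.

It's easier to compute the probability that all 22 are distinct.
P(all distinct) = 366/366 · 365/366 · ··· · 345/366 ≈ 0.525.
So the probability of at least one match is 1 − 0.525 = 0.475.

0.475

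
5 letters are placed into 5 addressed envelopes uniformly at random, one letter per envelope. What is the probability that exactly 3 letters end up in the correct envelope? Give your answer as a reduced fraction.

1/12

Choose which 3 of the 5 are fixed: C(5,3) = 10 ways.
The remaining 2 must have no fixed point: D(2) = 1.
P = 10·1/120 = 1/12.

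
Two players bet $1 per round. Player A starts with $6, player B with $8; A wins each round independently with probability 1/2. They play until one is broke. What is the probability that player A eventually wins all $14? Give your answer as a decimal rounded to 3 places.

0.429

With a fair step, P(i) = ½P(i−1) + ½P(i+1) with P(0)=0, P(14)=1 has the linear solution P(i) = i/14.
P(6) = 6/14 = 3/7 ≈ 0.429.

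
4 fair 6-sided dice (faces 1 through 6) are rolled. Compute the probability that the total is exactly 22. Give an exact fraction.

There are 6^4 = 1296 equally likely outcomes.
The number of ordered 4-tuples from {1,…,6} summing to 22 is 10.
P(sum = 22) = 10/1296 = 5/648.

5/648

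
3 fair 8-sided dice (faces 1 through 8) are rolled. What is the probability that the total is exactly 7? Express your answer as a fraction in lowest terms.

15/512

There are 8^3 = 512 equally likely outcomes.
The number of ordered 3-tuples from {1,…,8} summing to 7 is 15.
P(sum = 7) = 15/512.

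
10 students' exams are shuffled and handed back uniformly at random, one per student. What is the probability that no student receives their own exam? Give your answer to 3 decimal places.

0.368

This is the derangement probability: permutations of 10 with no fixed point.
D(10) = 10! · (1 − 1/1! + 1/2! − ··· + (−1)^10/10!) = 1334961.
P = 1334961/3628800 = 16481/44800 ≈ 0.368.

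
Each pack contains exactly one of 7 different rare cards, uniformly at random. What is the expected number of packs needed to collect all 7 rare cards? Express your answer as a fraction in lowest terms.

363/20

After i distinct types are collected, each trial gives a new one with probability (7−i)/7, so the expected wait for the next new type is 7/(7−i).
E = 7/7 + 7/6 + 7/5 + 7/4 + 7/3 + 7/2 + 7/1 = 363/20.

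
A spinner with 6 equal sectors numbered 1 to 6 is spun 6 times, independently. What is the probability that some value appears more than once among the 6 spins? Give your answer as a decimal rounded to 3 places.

0.985

P(all 6 different) = 6/6 · 5/6 · ··· · 1/6 ≈ 0.015.
P(at least two equal) = 1 − 0.015 = 0.985.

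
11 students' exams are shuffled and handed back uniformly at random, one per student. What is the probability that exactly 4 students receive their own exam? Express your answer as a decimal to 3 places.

Choose which 4 of the 11 are fixed: C(11,4) = 330 ways.
The remaining 7 must have no fixed point: D(7) = 1854.
P = 330·1854/39916800 = 103/6720 ≈ 0.015.

0.015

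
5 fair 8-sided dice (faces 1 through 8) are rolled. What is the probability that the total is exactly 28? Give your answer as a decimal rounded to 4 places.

There are 8^5 = 32768 equally likely outcomes.
The number of ordered 5-tuples from {1,…,8} summing to 28 is 1470.
P(sum = 28) = 1470/32768 = 735/16384 ≈ 0.0449.

0.0449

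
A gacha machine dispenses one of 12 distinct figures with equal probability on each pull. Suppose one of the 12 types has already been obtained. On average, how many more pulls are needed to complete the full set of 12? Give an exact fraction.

83711/2310

Starting from 1 distinct type, each trial gives a new one with probability (12−i)/12 when i types are held, so the wait for the next new type is 12/(12−i).
E = 12/11 + 12/10 + 12/9 + 12/8 + 12/7 + 12/6 + 12/5 + 12/4 + 12/3 + 12/2 + 12/1 = 83711/2310.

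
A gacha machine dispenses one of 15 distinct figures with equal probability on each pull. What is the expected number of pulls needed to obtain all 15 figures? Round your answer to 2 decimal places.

49.77

After i distinct types are collected, each trial gives a new one with probability (15−i)/15, so the expected wait for the next new type is 15/(15−i).
E = 15/15 + 15/14 + 15/13 + 15/12 + 15/11 + 15/10 + 15/9 + 15/8 + 15/7 + 15/6 + 15/5 + 15/4 + 15/3 + 15/2 + 15/1 = 1195757/24024 ≈ 49.77.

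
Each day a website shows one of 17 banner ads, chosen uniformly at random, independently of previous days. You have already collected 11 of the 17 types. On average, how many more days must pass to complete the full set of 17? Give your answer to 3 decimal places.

Starting from 11 distinct types, each trial gives a new one with probability (17−i)/17 when i types are held, so the wait for the next new type is 17/(17−i).
E = 17/6 + 17/5 + 17/4 + 17/3 + 17/2 + 17/1 = 833/20 ≈ 41.650.

41.650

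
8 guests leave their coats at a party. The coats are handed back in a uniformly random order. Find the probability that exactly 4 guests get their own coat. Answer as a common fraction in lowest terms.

Choose which 4 of the 8 are fixed: C(8,4) = 70 ways.
The remaining 4 must have no fixed point: D(4) = 9.
P = 70·9/40320 = 1/64.

1/64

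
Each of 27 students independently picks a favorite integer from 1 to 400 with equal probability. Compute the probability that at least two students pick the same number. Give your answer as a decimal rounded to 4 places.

0.5924

It's easier to compute the probability that all 27 are distinct.
P(all distinct) = 400/400 · 399/400 · ··· · 374/400 ≈ 0.4076.
So the probability of at least one match is 1 − 0.4076 = 0.5924.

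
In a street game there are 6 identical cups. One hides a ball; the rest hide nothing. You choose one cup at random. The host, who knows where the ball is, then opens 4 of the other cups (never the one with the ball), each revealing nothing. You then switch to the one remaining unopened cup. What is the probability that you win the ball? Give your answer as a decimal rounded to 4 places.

Your original cup holds the ball with probability 1/6, so the other 5 collectively hold it with probability 5/6.
The host can always find 4 empty cups to open, so the reveals don't change that 5/6; it is now spread over the 1 remaining unopened cup.
P(win by switching) = (5/6) · (1/1) = 5/6 ≈ 0.8333.

0.8333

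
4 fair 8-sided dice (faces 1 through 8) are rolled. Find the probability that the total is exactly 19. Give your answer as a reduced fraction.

There are 8^4 = 4096 equally likely outcomes.
The number of ordered 4-tuples from {1,…,8} summing to 19 is 336.
P(sum = 19) = 336/4096 = 21/256.

21/256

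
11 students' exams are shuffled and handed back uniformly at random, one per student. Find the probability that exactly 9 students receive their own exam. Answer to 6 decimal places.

Choose which 9 of the 11 are fixed: C(11,9) = 55 ways.
The remaining 2 must have no fixed point: D(2) = 1.
P = 55·1/39916800 = 1/725760 ≈ 0.000001.

0.000001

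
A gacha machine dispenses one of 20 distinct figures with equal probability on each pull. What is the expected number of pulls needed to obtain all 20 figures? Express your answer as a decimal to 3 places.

71.955

After i distinct types are collected, each trial gives a new one with probability (20−i)/20, so the expected wait for the next new type is 20/(20−i).
E = 20/20 + 20/19 + 20/18 + 20/17 + 20/16 + 20/15 + 20/14 + 20/13 + 20/12 + 20/11 + 20/10 + 20/9 + 20/8 + 20/7 + 20/6 + 20/5 + 20/4 + 20/3 + 20/2 + 20/1 = 279175675/3879876 ≈ 71.955.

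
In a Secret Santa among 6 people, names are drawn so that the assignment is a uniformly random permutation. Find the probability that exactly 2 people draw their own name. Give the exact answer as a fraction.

Choose which 2 of the 6 are fixed: C(6,2) = 15 ways.
The remaining 4 must have no fixed point: D(4) = 9.
P = 15·9/720 = 3/16.

3/16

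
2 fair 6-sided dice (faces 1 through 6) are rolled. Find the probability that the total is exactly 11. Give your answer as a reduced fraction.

1/18

There are 6^2 = 36 equally likely outcomes.
The number of ordered 2-tuples from {1,…,6} summing to 11 is 2.
P(sum = 11) = 2/36 = 1/18.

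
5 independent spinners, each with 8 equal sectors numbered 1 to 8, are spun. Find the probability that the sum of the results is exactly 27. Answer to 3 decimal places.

There are 8^5 = 32768 equally likely outcomes.
The number of ordered 5-tuples from {1,…,8} summing to 27 is 1750.
P(sum = 27) = 1750/32768 = 875/16384 ≈ 0.053.

0.053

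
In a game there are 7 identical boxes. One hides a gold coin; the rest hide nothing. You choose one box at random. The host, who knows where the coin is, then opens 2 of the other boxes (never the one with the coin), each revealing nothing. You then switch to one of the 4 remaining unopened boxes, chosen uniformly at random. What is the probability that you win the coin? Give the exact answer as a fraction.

Your original box holds the coin with probability 1/7, so the other 6 collectively hold it with probability 6/7.
The host can always find 2 empty boxes to open, so the reveals don't change that 6/7; it is now spread over the 4 remaining unopened boxes.
P(win by switching) = (6/7) · (1/4) = 3/14.

3/14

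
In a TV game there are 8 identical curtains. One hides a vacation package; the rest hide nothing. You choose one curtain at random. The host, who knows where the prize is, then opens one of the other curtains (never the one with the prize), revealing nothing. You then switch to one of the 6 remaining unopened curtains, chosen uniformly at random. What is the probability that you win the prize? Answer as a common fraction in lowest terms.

7/48

Your original curtain holds the prize with probability 1/8, so the other 7 collectively hold it with probability 7/8.
The host can always find an empty curtain to open, so this doesn't change that 7/8; it is now spread over the 6 remaining unopened curtains.
P(win by switching) = (7/8) · (1/6) = 7/48.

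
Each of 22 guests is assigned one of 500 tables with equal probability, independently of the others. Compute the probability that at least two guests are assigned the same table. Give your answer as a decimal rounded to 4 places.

0.3742

It's easier to compute the probability that all 22 are distinct.
P(all distinct) = 500/500 · 499/500 · ··· · 479/500 ≈ 0.6258.
So the probability of at least one match is 1 − 0.6258 = 0.3742.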